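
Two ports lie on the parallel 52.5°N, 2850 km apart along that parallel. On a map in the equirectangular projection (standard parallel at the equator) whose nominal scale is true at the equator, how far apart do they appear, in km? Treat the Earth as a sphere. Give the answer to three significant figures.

4680 km

For the equirectangular projection with φ₀ = 0 (plate carrée), h = 1 along meridians and k = sec φ along parallels.
Along the parallel, k = sec 52.5° = 1/0.6088 = 1.643.
Map distance = 2850 × 1.643 ≈ 4680 km.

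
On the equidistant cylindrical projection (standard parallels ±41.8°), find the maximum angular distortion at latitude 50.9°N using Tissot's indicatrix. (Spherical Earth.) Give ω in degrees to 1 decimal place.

In the equirectangular projection with standard parallel φ₀ = 41.8° (x = Rλ cos φ₀, y = Rφ), meridians are true-scale (h = 1) and the parallel scale is k = cos φ₀ / cos φ.
At 50.9°: h = 1.000, k = 1.182; principal scales a = 1.182, b = 1.000.
sin(ω/2) = (a − b)/(a + b) = 0.1820/2.182 = 0.08342, so ω = 2 arcsin(0.08342) ≈ 9.6°.

9.6°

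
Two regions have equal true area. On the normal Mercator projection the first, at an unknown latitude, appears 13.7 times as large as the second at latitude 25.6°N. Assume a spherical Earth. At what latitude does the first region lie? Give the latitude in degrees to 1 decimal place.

On Mercator, (apparent₁)/(apparent₂) = sec²φ₁ / sec²φ₂ when true areas are equal.
cos²φ₂ / cos²φ₁ = 13.7  ⇒  cos φ₁ = cos 25.6° / √13.7 = 0.9018/3.701 = 0.2436.
φ₁ = arccos(0.2436) ≈ 75.9°.

75.9°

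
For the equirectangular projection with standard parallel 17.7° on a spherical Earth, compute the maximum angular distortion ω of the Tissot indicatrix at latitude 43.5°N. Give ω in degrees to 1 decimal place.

In the equirectangular projection with standard parallel φ₀ = 17.7° (x = Rλ cos φ₀, y = Rφ), meridians are true-scale (h = 1) and the parallel scale is k = cos φ₀ / cos φ.
At 43.5°: h = 1.000, k = 1.313; principal scales a = 1.313, b = 1.000.
sin(ω/2) = (a − b)/(a + b) = 0.3133/2.313 = 0.1354, so ω = 2 arcsin(0.1354) ≈ 15.6°.

15.6°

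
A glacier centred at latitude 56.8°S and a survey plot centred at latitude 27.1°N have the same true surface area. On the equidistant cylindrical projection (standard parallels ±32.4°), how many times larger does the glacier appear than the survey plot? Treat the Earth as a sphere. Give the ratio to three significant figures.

In the equirectangular projection with standard parallel φ₀ = 32.4° (x = Rλ cos φ₀, y = Rφ), meridians are true-scale (h = 1) and the parallel scale is k = cos φ₀ / cos φ.
Areal scale at 56.8°: h·k = 1.000 × 1.542 = 1.542.
Areal scale at 27.1°: h·k = 1.000 × 0.9485 = 0.9485.
Ratio = 1.542/0.9485 ≈ 1.63.

1.63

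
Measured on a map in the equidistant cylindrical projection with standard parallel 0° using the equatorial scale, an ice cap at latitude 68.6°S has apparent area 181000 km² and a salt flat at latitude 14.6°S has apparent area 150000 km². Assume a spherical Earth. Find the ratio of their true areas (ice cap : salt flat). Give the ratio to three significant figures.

Plate carrée has h = 1 and k = sec φ, giving areal scale sec φ; true area = (apparent area) · cos φ.
True area of ice cap: 181000 × cos(68.6°) = 181000 × 0.3649 = 66040 km².
True area of salt flat: 150000 × cos(14.6°) = 150000 × 0.9677 = 145200 km².
Ratio = 66040 / 145200 ≈ 0.455.

0.455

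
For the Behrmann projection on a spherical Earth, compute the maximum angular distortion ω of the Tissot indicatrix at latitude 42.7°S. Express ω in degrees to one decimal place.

Behrmann is a cylindrical equal-area projection with standard parallels at ±30°. Cylindrical equal-area (φ₀ = 30°): h = cos φ / cos 30° along meridians, k = cos 30° / cos φ along parallels; h·k = 1.
At 42.7°: h = 0.8486, k = 1.178; principal scales a = 1.178, b = 0.8486.
sin(ω/2) = (a − b)/(a + b) = 0.3298/2.027 = 0.1627, so ω = 2 arcsin(0.1627) ≈ 18.7°.

18.7°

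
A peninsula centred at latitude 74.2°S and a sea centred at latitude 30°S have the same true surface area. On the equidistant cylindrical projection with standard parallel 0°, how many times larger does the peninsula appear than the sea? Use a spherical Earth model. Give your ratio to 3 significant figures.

3.18

For the equirectangular projection with φ₀ = 0 (plate carrée), h = 1 along meridians and k = sec φ along parallels.
Areal scale at 74.2°: h·k = 1.000 × 3.673 = 3.673.
Areal scale at 30°: h·k = 1.000 × 1.155 = 1.155.
Ratio = 3.673/1.155 ≈ 3.18.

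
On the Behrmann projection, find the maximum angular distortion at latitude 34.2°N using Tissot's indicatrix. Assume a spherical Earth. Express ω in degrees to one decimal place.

5.3°

Behrmann is a cylindrical equal-area projection with standard parallels at ±30°. Cylindrical equal-area (φ₀ = 30°): h = cos φ / cos 30° along meridians, k = cos 30° / cos φ along parallels; h·k = 1.
At 34.2°: h = 0.9550, k = 1.047; principal scales a = 1.047, b = 0.9550.
sin(ω/2) = (a − b)/(a + b) = 0.09206/2.002 = 0.04598, so ω = 2 arcsin(0.04598) ≈ 5.3°.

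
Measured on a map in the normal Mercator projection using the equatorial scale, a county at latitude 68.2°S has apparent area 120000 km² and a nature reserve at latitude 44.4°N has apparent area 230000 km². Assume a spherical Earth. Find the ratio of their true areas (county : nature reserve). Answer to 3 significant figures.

On Mercator the areal scale is sec²φ, so true area = apparent × cos²φ.
True area of county: 120000 × cos²(68.2°) = 120000 × 0.1379 = 16550 km².
True area of nature reserve: 230000 × cos²(44.4°) = 230000 × 0.5105 = 117400 km².
Ratio = 16550 / 117400 ≈ 0.141.

0.141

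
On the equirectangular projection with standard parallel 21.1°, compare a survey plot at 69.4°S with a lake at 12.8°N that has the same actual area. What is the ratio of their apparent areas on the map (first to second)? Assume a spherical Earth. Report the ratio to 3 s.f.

2.77

In the equirectangular projection with standard parallel φ₀ = 21.1° (x = Rλ cos φ₀, y = Rφ), meridians are true-scale (h = 1) and the parallel scale is k = cos φ₀ / cos φ.
Areal scale at 69.4°: h·k = 1.000 × 2.652 = 2.652.
Areal scale at 12.8°: h·k = 1.000 × 0.9567 = 0.9567.
Ratio = 2.652/0.9567 ≈ 2.77.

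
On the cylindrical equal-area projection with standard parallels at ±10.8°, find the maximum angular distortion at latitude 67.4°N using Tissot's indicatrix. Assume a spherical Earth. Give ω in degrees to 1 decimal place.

For cylindrical equal-area with standard parallel φ₀, h = cos φ / cos φ₀ and k = cos φ₀ / cos φ, so h·k = 1.
At 67.4°: h = 0.3912, k = 2.556; principal scales a = 2.556, b = 0.3912.
sin(ω/2) = (a − b)/(a + b) = 2.165/2.947 = 0.7345, so ω = 2 arcsin(0.7345) ≈ 94.5°.

94.5°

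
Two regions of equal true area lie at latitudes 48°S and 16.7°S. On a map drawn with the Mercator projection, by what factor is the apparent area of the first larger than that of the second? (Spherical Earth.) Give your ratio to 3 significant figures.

2.05

Mercator is conformal with k = sec φ, so areal scale = k² = sec²φ.
At 48°: sec²(48°) = 1/0.6691² = 2.233.
At 16.7°: sec²(16.7°) = 1/0.9578² = 1.090.
Ratio = 2.233/1.090 = cos²(16.7°)/cos²(48°) ≈ 2.05.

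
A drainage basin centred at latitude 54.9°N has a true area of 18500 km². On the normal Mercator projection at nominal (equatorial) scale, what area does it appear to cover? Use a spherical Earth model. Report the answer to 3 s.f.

56000 km²

Mercator is conformal, so the point scale is isotropic: h = k = sec φ = 1/cos φ.
Areal scale = k² = sec²φ = 1/cos²(54.9°) = 1/0.5750² = 3.025.
Apparent area = 18500 × 3.025 ≈ 56000 km².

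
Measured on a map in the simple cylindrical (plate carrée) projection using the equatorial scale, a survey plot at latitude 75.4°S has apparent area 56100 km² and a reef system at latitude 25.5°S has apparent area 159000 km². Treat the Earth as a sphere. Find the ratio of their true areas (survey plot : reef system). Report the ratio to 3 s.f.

On the plate carrée, areal scale = h·k = 1 × sec φ, so true area = apparent × cos φ.
True area of survey plot: 56100 × cos(75.4°) = 56100 × 0.2521 = 14140 km².
True area of reef system: 159000 × cos(25.5°) = 159000 × 0.9026 = 143500 km².
Ratio = 14140 / 143500 ≈ 0.0985.

0.0985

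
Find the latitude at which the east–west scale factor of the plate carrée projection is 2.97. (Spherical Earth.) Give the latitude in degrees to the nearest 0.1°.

70.3°

Plate carrée: h = 1, k = sec φ along parallels.
sec φ = 2.97  ⇒  cos φ = 0.3367  ⇒  φ ≈ 70.3°.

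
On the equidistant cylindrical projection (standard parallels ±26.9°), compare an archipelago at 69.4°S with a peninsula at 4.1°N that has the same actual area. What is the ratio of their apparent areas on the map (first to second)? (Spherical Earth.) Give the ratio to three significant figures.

2.83

The equidistant cylindrical projection with φ₀ = 26.9° has h = 1 (meridians true) and k = cos φ₀ / cos φ along parallels.
Areal scale at 69.4°: h·k = 1.000 × 2.535 = 2.535.
Areal scale at 4.1°: h·k = 1.000 × 0.8941 = 0.8941.
Ratio = 2.535/0.8941 ≈ 2.83.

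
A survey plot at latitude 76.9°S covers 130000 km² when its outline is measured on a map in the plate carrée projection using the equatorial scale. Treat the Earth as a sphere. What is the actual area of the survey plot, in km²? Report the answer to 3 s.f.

29500 km²

In the plate carrée (x = Rλ, y = Rφ), meridians are true-scale (h = 1) and parallels are stretched by k = sec φ.
Areal scale = h·k = 1 × sec φ; at 76.9°, h = 1.000, k = 4.412, so h·k = 4.412.
True area = apparent / (areal scale) = 130000 / 4.412 ≈ 29500 km².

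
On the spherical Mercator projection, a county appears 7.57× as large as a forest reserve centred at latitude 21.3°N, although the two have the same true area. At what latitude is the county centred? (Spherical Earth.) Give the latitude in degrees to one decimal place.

Mercator areal scale is sec²φ, so apparent-area ratio = sec²φ₁ / sec²φ₂ = cos²φ₂ / cos²φ₁.
cos²φ₂ / cos²φ₁ = 7.57  ⇒  cos φ₁ = cos 21.3° / √7.57 = 0.9317/2.751 = 0.3386.
φ₁ = arccos(0.3386) ≈ 70.2°.

70.2°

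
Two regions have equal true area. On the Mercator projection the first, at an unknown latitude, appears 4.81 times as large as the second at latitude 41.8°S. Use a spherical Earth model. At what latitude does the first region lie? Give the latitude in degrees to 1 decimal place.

70.1°

For equal true areas on Mercator, apparent areas scale as sec²φ, so the ratio is cos²φ₂ / cos²φ₁.
cos²φ₂ / cos²φ₁ = 4.81  ⇒  cos φ₁ = cos 41.8° / √4.81 = 0.7455/2.193 = 0.3399.
φ₁ = arccos(0.3399) ≈ 70.1°.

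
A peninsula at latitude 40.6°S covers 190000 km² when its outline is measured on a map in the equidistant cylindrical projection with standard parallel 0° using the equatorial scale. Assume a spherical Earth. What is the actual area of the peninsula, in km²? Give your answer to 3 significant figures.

144000 km²

For the equirectangular projection with φ₀ = 0 (plate carrée), h = 1 along meridians and k = sec φ along parallels.
Areal scale = h·k = 1 × sec φ; at 40.6°, h = 1.000, k = 1.317, so h·k = 1.317.
True area = apparent / (areal scale) = 190000 / 1.317 ≈ 144000 km².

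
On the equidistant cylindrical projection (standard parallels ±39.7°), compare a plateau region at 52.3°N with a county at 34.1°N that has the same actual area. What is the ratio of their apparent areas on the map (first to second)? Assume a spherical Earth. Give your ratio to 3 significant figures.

1.35

The equidistant cylindrical projection with φ₀ = 39.7° has h = 1 (meridians true) and k = cos φ₀ / cos φ along parallels.
Areal scale at 52.3°: h·k = 1.000 × 1.258 = 1.258.
Areal scale at 34.1°: h·k = 1.000 × 0.9292 = 0.9292.
Ratio = 1.258/0.9292 ≈ 1.35.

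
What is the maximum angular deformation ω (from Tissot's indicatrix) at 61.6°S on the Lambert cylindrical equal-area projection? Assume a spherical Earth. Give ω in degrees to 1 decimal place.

78.3°

The Lambert cylindrical equal-area projection is the cylindrical equal-area projection with its standard parallel at the equator (φ₀ = 0). For cylindrical equal-area with standard parallel φ₀, h = cos φ / cos φ₀ and k = cos φ₀ / cos φ, so h·k = 1.
At 61.6°: h = 0.4756, k = 2.103; principal scales a = 2.103, b = 0.4756.
sin(ω/2) = (a − b)/(a + b) = 1.627/2.578 = 0.6310, so ω = 2 arcsin(0.6310) ≈ 78.3°.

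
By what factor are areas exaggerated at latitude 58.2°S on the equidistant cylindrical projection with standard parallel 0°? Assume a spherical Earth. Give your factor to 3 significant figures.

1.90

In the plate carrée (x = Rλ, y = Rφ), meridians are true-scale (h = 1) and parallels are stretched by k = sec φ.
Areal scale = h·k = 1 × sec φ; at 58.2°, h = 1.000, k = 1.898, so h·k = 1.898.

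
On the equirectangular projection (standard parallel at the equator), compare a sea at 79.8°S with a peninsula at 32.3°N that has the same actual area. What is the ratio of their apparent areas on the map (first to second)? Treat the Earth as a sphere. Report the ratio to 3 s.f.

In the plate carrée (x = Rλ, y = Rφ), meridians are true-scale (h = 1) and parallels are stretched by k = sec φ.
Areal scale at 79.8°: h·k = 1.000 × 5.647 = 5.647.
Areal scale at 32.3°: h·k = 1.000 × 1.183 = 1.183.
Ratio = 5.647/1.183 ≈ 4.77.

4.77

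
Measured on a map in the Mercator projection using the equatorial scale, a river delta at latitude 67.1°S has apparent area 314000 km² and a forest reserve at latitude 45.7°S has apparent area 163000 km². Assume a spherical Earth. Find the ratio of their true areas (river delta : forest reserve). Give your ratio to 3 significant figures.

0.598

On Mercator the areal scale is sec²φ, so true area = apparent × cos²φ.
True area of river delta: 314000 × cos²(67.1°) = 314000 × 0.1514 = 47550 km².
True area of forest reserve: 163000 × cos²(45.7°) = 163000 × 0.4878 = 79510 km².
Ratio = 47550 / 79510 ≈ 0.598.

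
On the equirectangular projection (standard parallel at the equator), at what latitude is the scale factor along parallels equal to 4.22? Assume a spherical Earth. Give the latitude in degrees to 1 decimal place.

76.3°

Plate carrée: h = 1, k = sec φ along parallels.
sec φ = 4.22  ⇒  cos φ = 0.2370  ⇒  φ ≈ 76.3°.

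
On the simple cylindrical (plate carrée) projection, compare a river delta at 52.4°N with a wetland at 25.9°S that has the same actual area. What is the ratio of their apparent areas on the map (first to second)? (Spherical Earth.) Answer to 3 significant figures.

1.47

For the equirectangular projection with φ₀ = 0 (plate carrée), h = 1 along meridians and k = sec φ along parallels.
Areal scale at 52.4°: h·k = 1.000 × 1.639 = 1.639.
Areal scale at 25.9°: h·k = 1.000 × 1.112 = 1.112.
Ratio = 1.639/1.112 ≈ 1.47.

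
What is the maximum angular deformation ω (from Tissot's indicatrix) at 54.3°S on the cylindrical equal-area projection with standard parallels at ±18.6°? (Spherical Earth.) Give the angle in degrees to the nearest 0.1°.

53.5°

Cylindrical equal-area (φ₀ = 18.6°): h = cos φ / cos 18.6° along meridians, k = cos 18.6° / cos φ along parallels; h·k = 1.
At 54.3°: h = 0.6157, k = 1.624; principal scales a = 1.624, b = 0.6157.
sin(ω/2) = (a − b)/(a + b) = 1.008/2.240 = 0.4502, so ω = 2 arcsin(0.4502) ≈ 53.5°.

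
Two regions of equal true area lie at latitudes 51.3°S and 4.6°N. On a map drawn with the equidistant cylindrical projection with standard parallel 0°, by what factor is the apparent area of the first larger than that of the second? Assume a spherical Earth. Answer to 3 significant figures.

1.59

Plate carrée maps x = Rλ, y = Rφ. The meridian scale is h = 1 and the parallel scale is k = 1/cos φ = sec φ.
Areal scale at 51.3°: h·k = 1.000 × 1.599 = 1.599.
Areal scale at 4.6°: h·k = 1.000 × 1.003 = 1.003.
Ratio = 1.599/1.003 ≈ 1.59.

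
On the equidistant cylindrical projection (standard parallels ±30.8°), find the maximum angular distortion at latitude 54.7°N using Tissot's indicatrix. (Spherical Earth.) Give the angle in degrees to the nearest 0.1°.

22.6°

In the equirectangular projection with standard parallel φ₀ = 30.8° (x = Rλ cos φ₀, y = Rφ), meridians are true-scale (h = 1) and the parallel scale is k = cos φ₀ / cos φ.
At 54.7°: h = 1.000, k = 1.486; principal scales a = 1.486, b = 1.000.
sin(ω/2) = (a − b)/(a + b) = 0.4865/2.486 = 0.1956, so ω = 2 arcsin(0.1956) ≈ 22.6°.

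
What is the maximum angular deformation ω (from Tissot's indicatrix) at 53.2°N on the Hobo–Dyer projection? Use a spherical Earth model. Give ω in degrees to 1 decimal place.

Hobo–Dyer is a cylindrical equal-area projection with standard parallels at ±37.5°. For cylindrical equal-area with standard parallel φ₀, h = cos φ / cos φ₀ and k = cos φ₀ / cos φ, so h·k = 1.
At 53.2°: h = 0.7551, k = 1.324; principal scales a = 1.324, b = 0.7551.
sin(ω/2) = (a − b)/(a + b) = 0.5694/2.079 = 0.2738, so ω = 2 arcsin(0.2738) ≈ 31.8°.

31.8°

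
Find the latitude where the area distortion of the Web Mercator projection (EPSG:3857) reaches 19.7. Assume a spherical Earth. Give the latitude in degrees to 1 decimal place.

Mercator areal scale is sec²φ.
sec²φ = 19.7  ⇒  cos²φ = 0.05076  ⇒  cos φ = 0.2253.
φ = arccos(0.2253) ≈ 77.0°.

77.0°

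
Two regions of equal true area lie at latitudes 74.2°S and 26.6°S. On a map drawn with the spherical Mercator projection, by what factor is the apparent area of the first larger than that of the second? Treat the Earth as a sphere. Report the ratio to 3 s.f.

10.8

On Mercator, area is exaggerated by sec²φ = 1/cos²φ.
At 74.2°: sec²(74.2°) = 1/0.2723² = 13.49.
At 26.6°: sec²(26.6°) = 1/0.8942² = 1.251.
Ratio = 13.49/1.251 = cos²(26.6°)/cos²(74.2°) ≈ 10.8.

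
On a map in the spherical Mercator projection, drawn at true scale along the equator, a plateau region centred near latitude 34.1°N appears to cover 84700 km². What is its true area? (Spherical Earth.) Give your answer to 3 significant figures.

58100 km²

The Mercator projection is conformal; its linear scale factor is the same in every direction and equals sec φ = 1/cos φ.
Areal scale = k² = sec²φ = 1/cos²(34.1°) = 1/0.8281² = 1.458.
True area = apparent / (areal scale) = 84700 / 1.458 ≈ 58100 km².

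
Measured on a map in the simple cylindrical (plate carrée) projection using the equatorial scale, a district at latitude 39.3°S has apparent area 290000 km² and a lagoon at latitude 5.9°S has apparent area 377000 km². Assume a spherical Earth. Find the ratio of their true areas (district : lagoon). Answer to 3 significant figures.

0.598

Plate carrée has h = 1 and k = sec φ, giving areal scale sec φ; true area = (apparent area) · cos φ.
True area of district: 290000 × cos(39.3°) = 290000 × 0.7738 = 224400 km².
True area of lagoon: 377000 × cos(5.9°) = 377000 × 0.9947 = 375000 km².
Ratio = 224400 / 375000 ≈ 0.598.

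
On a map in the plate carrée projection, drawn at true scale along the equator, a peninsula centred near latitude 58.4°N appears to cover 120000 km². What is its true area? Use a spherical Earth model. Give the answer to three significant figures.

In the plate carrée (x = Rλ, y = Rφ), meridians are true-scale (h = 1) and parallels are stretched by k = sec φ.
Areal scale = h·k = 1 × sec φ; at 58.4°, h = 1.000, k = 1.908, so h·k = 1.908.
True area = apparent / (areal scale) = 120000 / 1.908 ≈ 62900 km².

62900 km²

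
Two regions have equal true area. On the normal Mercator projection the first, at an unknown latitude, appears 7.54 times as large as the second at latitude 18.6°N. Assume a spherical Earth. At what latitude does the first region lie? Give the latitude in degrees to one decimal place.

69.8°

Mercator areal scale is sec²φ, so apparent-area ratio = sec²φ₁ / sec²φ₂ = cos²φ₂ / cos²φ₁.
cos²φ₂ / cos²φ₁ = 7.54  ⇒  cos φ₁ = cos 18.6° / √7.54 = 0.9478/2.746 = 0.3452.
φ₁ = arccos(0.3452) ≈ 69.8°.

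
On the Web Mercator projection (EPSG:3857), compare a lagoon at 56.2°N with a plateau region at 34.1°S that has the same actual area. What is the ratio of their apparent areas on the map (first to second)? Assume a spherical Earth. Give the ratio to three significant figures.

2.22

On Mercator, area is exaggerated by sec²φ = 1/cos²φ.
At 56.2°: sec²(56.2°) = 1/0.5563² = 3.231.
At 34.1°: sec²(34.1°) = 1/0.8281² = 1.458.
Ratio = 3.231/1.458 = cos²(34.1°)/cos²(56.2°) ≈ 2.22.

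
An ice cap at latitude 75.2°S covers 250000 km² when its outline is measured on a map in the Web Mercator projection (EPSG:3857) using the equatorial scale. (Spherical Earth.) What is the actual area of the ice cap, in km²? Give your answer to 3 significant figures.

The Mercator projection is conformal; its linear scale factor is the same in every direction and equals sec φ = 1/cos φ.
Areal scale = k² = sec²φ = 1/cos²(75.2°) = 1/0.2554² = 15.33.
True area = apparent / (areal scale) = 250000 / 15.33 ≈ 16300 km².

16300 km²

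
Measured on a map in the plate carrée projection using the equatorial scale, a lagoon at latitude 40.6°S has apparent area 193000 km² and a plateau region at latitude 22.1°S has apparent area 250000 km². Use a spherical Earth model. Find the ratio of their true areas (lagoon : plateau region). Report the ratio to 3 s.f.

0.633

On the plate carrée, areal scale = h·k = 1 × sec φ, so true area = apparent × cos φ.
True area of lagoon: 193000 × cos(40.6°) = 193000 × 0.7593 = 146500 km².
True area of plateau region: 250000 × cos(22.1°) = 250000 × 0.9265 = 231600 km².
Ratio = 146500 / 231600 ≈ 0.633.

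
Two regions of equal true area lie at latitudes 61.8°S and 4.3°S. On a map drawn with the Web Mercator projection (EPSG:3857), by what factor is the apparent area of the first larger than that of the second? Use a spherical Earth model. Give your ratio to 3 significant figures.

4.45

Mercator areal scale is sec²φ.
At 61.8°: sec²(61.8°) = 1/0.4726² = 4.478.
At 4.3°: sec²(4.3°) = 1/0.9972² = 1.006.
Ratio = 4.478/1.006 = cos²(4.3°)/cos²(61.8°) ≈ 4.45.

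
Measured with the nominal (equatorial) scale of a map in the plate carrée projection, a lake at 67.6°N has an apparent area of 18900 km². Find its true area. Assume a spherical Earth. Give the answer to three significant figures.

7200 km²

Plate carrée maps x = Rλ, y = Rφ. The meridian scale is h = 1 and the parallel scale is k = 1/cos φ = sec φ.
Areal scale = h·k = 1 × sec φ; at 67.6°, h = 1.000, k = 2.624, so h·k = 2.624.
True area = apparent / (areal scale) = 18900 / 2.624 ≈ 7200 km².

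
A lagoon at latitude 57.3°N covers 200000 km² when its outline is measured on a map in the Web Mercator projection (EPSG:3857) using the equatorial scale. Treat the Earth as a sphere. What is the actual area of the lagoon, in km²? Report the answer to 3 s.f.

Mercator is conformal, so the point scale is isotropic: h = k = sec φ = 1/cos φ.
Areal scale = k² = sec²φ = 1/cos²(57.3°) = 1/0.5402² = 3.426.
True area = apparent / (areal scale) = 200000 / 3.426 ≈ 58400 km².

58400 km²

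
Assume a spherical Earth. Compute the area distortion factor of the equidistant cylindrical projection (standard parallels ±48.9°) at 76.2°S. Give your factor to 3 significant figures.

2.76

With standard parallel φ₀ = 48.9°, the equirectangular projection gives x = Rλ cos φ₀, y = Rφ, so h = 1 and k = cos 48.9° / cos φ.
Areal scale = h·k = 1 × cos φ₀ / cos φ; at 76.2°, h = 1.000, k = 2.756, so h·k = 2.756.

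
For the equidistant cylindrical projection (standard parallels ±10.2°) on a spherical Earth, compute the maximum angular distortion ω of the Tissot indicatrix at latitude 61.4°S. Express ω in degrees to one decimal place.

With standard parallel φ₀ = 10.2°, the equirectangular projection gives x = Rλ cos φ₀, y = Rφ, so h = 1 and k = cos 10.2° / cos φ.
At 61.4°: h = 1.000, k = 2.056; principal scales a = 2.056, b = 1.000.
sin(ω/2) = (a − b)/(a + b) = 1.056/3.056 = 0.3456, so ω = 2 arcsin(0.3456) ≈ 40.4°.

40.4°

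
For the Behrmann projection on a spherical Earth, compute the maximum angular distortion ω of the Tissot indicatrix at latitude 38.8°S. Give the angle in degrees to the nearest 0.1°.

The Behrmann projection is cylindrical equal-area with φ₀ = 30°. A cylindrical equal-area projection with standard parallel φ₀ has meridian scale h = cos φ / cos φ₀ and parallel scale k = cos φ₀ / cos φ (so areas are preserved, h·k = 1).
At 38.8°: h = 0.8999, k = 1.111; principal scales a = 1.111, b = 0.8999.
sin(ω/2) = (a − b)/(a + b) = 0.2113/2.011 = 0.1051, so ω = 2 arcsin(0.1051) ≈ 12.1°.

12.1°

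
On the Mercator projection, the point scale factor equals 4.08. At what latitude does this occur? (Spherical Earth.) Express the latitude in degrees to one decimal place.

75.8°

Mercator scale is k = sec φ = 1/cos φ.
1/cos φ = 4.08  ⇒  cos φ = 0.2451  ⇒  φ = arccos(0.2451) ≈ 75.8°.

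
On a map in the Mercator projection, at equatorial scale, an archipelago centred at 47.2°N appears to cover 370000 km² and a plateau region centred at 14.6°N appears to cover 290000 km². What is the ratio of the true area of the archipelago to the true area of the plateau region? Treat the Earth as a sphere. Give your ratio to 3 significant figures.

0.629

Since Mercator area scale is 1/cos²φ, the true area equals the apparent area multiplied by cos²φ.
True area of archipelago: 370000 × cos²(47.2°) = 370000 × 0.4616 = 170800 km².
True area of plateau region: 290000 × cos²(14.6°) = 290000 × 0.9365 = 271600 km².
Ratio = 170800 / 271600 ≈ 0.629.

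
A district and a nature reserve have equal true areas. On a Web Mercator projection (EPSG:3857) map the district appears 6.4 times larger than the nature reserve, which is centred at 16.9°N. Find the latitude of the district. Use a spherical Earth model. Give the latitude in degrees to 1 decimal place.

67.8°

On Mercator, (apparent₁)/(apparent₂) = sec²φ₁ / sec²φ₂ when true areas are equal.
cos²φ₂ / cos²φ₁ = 6.4  ⇒  cos φ₁ = cos 16.9° / √6.4 = 0.9568/2.530 = 0.3782.
φ₁ = arccos(0.3782) ≈ 67.8°.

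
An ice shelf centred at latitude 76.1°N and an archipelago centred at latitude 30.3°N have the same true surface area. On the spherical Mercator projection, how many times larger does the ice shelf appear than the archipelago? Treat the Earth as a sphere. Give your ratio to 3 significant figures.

On Mercator, area is exaggerated by sec²φ = 1/cos²φ.
At 76.1°: sec²(76.1°) = 1/0.2402² = 17.33.
At 30.3°: sec²(30.3°) = 1/0.8634² = 1.341.
Ratio = 17.33/1.341 = cos²(30.3°)/cos²(76.1°) ≈ 12.9.

12.9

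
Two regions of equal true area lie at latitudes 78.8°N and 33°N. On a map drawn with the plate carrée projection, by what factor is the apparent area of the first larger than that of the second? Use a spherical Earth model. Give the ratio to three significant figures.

Plate carrée maps x = Rλ, y = Rφ. The meridian scale is h = 1 and the parallel scale is k = 1/cos φ = sec φ.
Areal scale at 78.8°: h·k = 1.000 × 5.148 = 5.148.
Areal scale at 33°: h·k = 1.000 × 1.192 = 1.192.
Ratio = 5.148/1.192 ≈ 4.32.

4.32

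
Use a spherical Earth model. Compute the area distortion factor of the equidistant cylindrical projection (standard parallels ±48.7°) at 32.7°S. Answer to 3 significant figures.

In the equirectangular projection with standard parallel φ₀ = 48.7° (x = Rλ cos φ₀, y = Rφ), meridians are true-scale (h = 1) and the parallel scale is k = cos φ₀ / cos φ.
Areal scale = h·k = 1 × cos φ₀ / cos φ; at 32.7°, h = 1.000, k = 0.7843, so h·k = 0.7843.

0.784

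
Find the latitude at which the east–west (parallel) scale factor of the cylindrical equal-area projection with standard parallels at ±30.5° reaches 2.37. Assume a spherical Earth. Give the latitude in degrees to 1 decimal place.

A cylindrical equal-area projection with standard parallel φ₀ has meridian scale h = cos φ / cos φ₀ and parallel scale k = cos φ₀ / cos φ (so areas are preserved, h·k = 1).
k = cos φ₀ / cos φ = 2.37  ⇒  cos φ = cos 30.5° / 2.37 = 0.3636.
φ = arccos(0.3636) ≈ 68.7°.

68.7°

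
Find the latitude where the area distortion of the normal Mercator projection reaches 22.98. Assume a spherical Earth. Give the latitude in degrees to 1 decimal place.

Mercator areal scale is sec²φ.
sec²φ = 22.98  ⇒  cos²φ = 0.04352  ⇒  cos φ = 0.2086.
φ = arccos(0.2086) ≈ 78.0°.

78.0°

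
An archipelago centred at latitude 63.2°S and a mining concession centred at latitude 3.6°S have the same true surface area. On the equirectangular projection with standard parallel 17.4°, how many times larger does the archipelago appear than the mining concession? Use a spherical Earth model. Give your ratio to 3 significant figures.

With standard parallel φ₀ = 17.4°, the equirectangular projection gives x = Rλ cos φ₀, y = Rφ, so h = 1 and k = cos 17.4° / cos φ.
Areal scale at 63.2°: h·k = 1.000 × 2.116 = 2.116.
Areal scale at 3.6°: h·k = 1.000 × 0.9561 = 0.9561.
Ratio = 2.116/0.9561 ≈ 2.21.

2.21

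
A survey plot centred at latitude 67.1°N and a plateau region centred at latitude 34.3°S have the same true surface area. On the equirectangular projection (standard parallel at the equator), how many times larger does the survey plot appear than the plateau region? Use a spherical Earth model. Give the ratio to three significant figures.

For the equirectangular projection with φ₀ = 0 (plate carrée), h = 1 along meridians and k = sec φ along parallels.
Areal scale at 67.1°: h·k = 1.000 × 2.570 = 2.570.
Areal scale at 34.3°: h·k = 1.000 × 1.211 = 1.211.
Ratio = 2.570/1.211 ≈ 2.12.

2.12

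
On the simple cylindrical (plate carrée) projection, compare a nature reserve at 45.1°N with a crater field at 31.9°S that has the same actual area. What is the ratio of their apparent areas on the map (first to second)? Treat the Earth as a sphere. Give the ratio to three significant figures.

1.20

Plate carrée maps x = Rλ, y = Rφ. The meridian scale is h = 1 and the parallel scale is k = 1/cos φ = sec φ.
Areal scale at 45.1°: h·k = 1.000 × 1.417 = 1.417.
Areal scale at 31.9°: h·k = 1.000 × 1.178 = 1.178.
Ratio = 1.417/1.178 ≈ 1.20.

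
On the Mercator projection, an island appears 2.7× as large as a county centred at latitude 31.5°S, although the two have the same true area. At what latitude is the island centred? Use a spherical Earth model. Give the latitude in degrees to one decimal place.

For equal true areas on Mercator, apparent areas scale as sec²φ, so the ratio is cos²φ₂ / cos²φ₁.
cos²φ₂ / cos²φ₁ = 2.7  ⇒  cos φ₁ = cos 31.5° / √2.7 = 0.8526/1.643 = 0.5189.
φ₁ = arccos(0.5189) ≈ 58.7°.

58.7°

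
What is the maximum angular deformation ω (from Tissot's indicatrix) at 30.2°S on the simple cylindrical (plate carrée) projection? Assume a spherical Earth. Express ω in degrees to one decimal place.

In the plate carrée (x = Rλ, y = Rφ), meridians are true-scale (h = 1) and parallels are stretched by k = sec φ.
At 30.2°: h = 1.000, k = 1.157; principal scales a = 1.157, b = 1.000.
sin(ω/2) = (a − b)/(a + b) = 0.1570/2.157 = 0.07280, so ω = 2 arcsin(0.07280) ≈ 8.4°.

8.4°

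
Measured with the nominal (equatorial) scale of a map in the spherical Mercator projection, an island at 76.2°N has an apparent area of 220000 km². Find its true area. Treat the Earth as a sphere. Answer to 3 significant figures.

12500 km²

Mercator is conformal, so the point scale is isotropic: h = k = sec φ = 1/cos φ.
Areal scale = k² = sec²φ = 1/cos²(76.2°) = 1/0.2385² = 17.58.
True area = apparent / (areal scale) = 220000 / 17.58 ≈ 12500 km².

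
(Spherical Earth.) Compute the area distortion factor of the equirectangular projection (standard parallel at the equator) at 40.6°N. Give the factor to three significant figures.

1.32

For the equirectangular projection with φ₀ = 0 (plate carrée), h = 1 along meridians and k = sec φ along parallels.
Areal scale = h·k = 1 × sec φ; at 40.6°, h = 1.000, k = 1.317, so h·k = 1.317.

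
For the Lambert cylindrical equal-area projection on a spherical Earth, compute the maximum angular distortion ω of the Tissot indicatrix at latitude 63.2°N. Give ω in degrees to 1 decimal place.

The Lambert cylindrical equal-area projection is the cylindrical equal-area projection with its standard parallel at the equator (φ₀ = 0). A cylindrical equal-area projection with standard parallel φ₀ has meridian scale h = cos φ / cos φ₀ and parallel scale k = cos φ₀ / cos φ (so areas are preserved, h·k = 1).
At 63.2°: h = 0.4509, k = 2.218; principal scales a = 2.218, b = 0.4509.
sin(ω/2) = (a − b)/(a + b) = 1.767/2.669 = 0.6621, so ω = 2 arcsin(0.6621) ≈ 82.9°.

82.9°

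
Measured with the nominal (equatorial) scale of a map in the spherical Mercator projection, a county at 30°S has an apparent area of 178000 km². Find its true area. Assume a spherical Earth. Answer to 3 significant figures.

134000 km²

Mercator is conformal, so the point scale is isotropic: h = k = sec φ = 1/cos φ.
Areal scale = k² = sec²φ = 1/cos²(30°) = 1/0.8660² = 1.333.
True area = apparent / (areal scale) = 178000 / 1.333 ≈ 134000 km².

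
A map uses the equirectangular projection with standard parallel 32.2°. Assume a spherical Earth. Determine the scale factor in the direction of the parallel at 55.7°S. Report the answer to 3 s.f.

1.50

With standard parallel φ₀ = 32.2°, the equirectangular projection gives x = Rλ cos φ₀, y = Rφ, so h = 1 and k = cos 32.2° / cos φ.
k = cos 32.2° / cos 55.7° = 0.8462/0.5635 = 1.502.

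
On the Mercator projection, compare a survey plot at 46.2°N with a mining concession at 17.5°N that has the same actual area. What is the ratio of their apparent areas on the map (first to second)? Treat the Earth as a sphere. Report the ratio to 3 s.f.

Mercator areal scale is sec²φ.
At 46.2°: sec²(46.2°) = 1/0.6921² = 2.087.
At 17.5°: sec²(17.5°) = 1/0.9537² = 1.099.
Ratio = 2.087/1.099 = cos²(17.5°)/cos²(46.2°) ≈ 1.90.

1.90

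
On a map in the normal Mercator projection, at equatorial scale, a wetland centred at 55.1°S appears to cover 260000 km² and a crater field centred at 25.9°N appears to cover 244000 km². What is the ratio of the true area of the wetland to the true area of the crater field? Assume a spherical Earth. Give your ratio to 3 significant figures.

0.431

Since Mercator area scale is 1/cos²φ, the true area equals the apparent area multiplied by cos²φ.
True area of wetland: 260000 × cos²(55.1°) = 260000 × 0.3274 = 85110 km².
True area of crater field: 244000 × cos²(25.9°) = 244000 × 0.8092 = 197400 km².
Ratio = 85110 / 197400 ≈ 0.431.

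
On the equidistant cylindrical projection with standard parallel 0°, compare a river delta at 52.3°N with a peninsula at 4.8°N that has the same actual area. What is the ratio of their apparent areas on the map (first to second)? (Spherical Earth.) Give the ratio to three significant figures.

Plate carrée maps x = Rλ, y = Rφ. The meridian scale is h = 1 and the parallel scale is k = 1/cos φ = sec φ.
Areal scale at 52.3°: h·k = 1.000 × 1.635 = 1.635.
Areal scale at 4.8°: h·k = 1.000 × 1.004 = 1.004.
Ratio = 1.635/1.004 ≈ 1.63.

1.63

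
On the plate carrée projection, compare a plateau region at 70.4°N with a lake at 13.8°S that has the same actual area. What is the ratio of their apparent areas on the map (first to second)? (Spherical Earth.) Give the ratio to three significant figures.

2.90

Plate carrée maps x = Rλ, y = Rφ. The meridian scale is h = 1 and the parallel scale is k = 1/cos φ = sec φ.
Areal scale at 70.4°: h·k = 1.000 × 2.981 = 2.981.
Areal scale at 13.8°: h·k = 1.000 × 1.030 = 1.030.
Ratio = 2.981/1.030 ≈ 2.90.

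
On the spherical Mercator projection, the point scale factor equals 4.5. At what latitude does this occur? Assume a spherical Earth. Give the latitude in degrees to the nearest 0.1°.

77.2°

Mercator scale is k = sec φ = 1/cos φ.
1/cos φ = 4.5  ⇒  cos φ = 0.2222  ⇒  φ = arccos(0.2222) ≈ 77.2°.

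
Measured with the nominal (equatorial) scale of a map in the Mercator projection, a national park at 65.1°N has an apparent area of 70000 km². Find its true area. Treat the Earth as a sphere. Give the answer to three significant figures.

12400 km²

The Mercator projection is conformal; its linear scale factor is the same in every direction and equals sec φ = 1/cos φ.
Areal scale = k² = sec²φ = 1/cos²(65.1°) = 1/0.4210² = 5.641.
True area = apparent / (areal scale) = 70000 / 5.641 ≈ 12400 km².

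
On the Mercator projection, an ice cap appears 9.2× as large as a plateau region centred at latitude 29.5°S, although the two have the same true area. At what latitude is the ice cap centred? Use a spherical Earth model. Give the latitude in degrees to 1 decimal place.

Mercator areal scale is sec²φ, so apparent-area ratio = sec²φ₁ / sec²φ₂ = cos²φ₂ / cos²φ₁.
cos²φ₂ / cos²φ₁ = 9.2  ⇒  cos φ₁ = cos 29.5° / √9.2 = 0.8704/3.033 = 0.2869.
φ₁ = arccos(0.2869) ≈ 73.3°.

73.3°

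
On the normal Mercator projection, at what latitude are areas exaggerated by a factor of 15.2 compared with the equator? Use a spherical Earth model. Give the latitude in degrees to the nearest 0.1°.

75.1°

Mercator areal scale is sec²φ.
sec²φ = 15.2  ⇒  cos²φ = 0.06579  ⇒  cos φ = 0.2565.
φ = arccos(0.2565) ≈ 75.1°.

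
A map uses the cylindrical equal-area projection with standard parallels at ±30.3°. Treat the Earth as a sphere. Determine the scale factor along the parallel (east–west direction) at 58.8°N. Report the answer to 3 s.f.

For cylindrical equal-area with standard parallel φ₀, h = cos φ / cos φ₀ and k = cos φ₀ / cos φ, so h·k = 1.
k = cos 30.3° / cos 58.8° = 0.8634/0.5180 = 1.667.

1.67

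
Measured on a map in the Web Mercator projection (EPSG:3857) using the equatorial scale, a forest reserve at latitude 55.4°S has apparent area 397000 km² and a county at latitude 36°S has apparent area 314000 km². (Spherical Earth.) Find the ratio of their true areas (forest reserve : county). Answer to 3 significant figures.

Since Mercator area scale is 1/cos²φ, the true area equals the apparent area multiplied by cos²φ.
True area of forest reserve: 397000 × cos²(55.4°) = 397000 × 0.3224 = 128000 km².
True area of county: 314000 × cos²(36°) = 314000 × 0.6545 = 205500 km².
Ratio = 128000 / 205500 ≈ 0.623.

0.623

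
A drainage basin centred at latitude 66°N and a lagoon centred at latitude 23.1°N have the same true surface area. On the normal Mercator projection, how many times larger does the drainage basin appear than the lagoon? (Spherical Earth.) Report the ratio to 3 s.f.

5.11

Mercator is conformal with k = sec φ, so areal scale = k² = sec²φ.
At 66°: sec²(66°) = 1/0.4067² = 6.045.
At 23.1°: sec²(23.1°) = 1/0.9198² = 1.182.
Ratio = 6.045/1.182 = cos²(23.1°)/cos²(66°) ≈ 5.11.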